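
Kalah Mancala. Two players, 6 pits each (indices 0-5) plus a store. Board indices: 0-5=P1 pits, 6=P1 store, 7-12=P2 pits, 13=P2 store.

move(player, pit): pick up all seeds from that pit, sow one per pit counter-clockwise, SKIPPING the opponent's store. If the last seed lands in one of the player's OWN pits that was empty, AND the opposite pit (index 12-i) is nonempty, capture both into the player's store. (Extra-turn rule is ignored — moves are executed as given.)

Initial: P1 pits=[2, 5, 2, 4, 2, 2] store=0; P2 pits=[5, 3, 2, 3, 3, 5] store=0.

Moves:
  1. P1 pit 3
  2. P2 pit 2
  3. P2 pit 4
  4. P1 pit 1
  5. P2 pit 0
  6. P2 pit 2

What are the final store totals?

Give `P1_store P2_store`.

Move 1: P1 pit3 -> P1=[2,5,2,0,3,3](1) P2=[6,3,2,3,3,5](0)
Move 2: P2 pit2 -> P1=[2,5,2,0,3,3](1) P2=[6,3,0,4,4,5](0)
Move 3: P2 pit4 -> P1=[3,6,2,0,3,3](1) P2=[6,3,0,4,0,6](1)
Move 4: P1 pit1 -> P1=[3,0,3,1,4,4](2) P2=[7,3,0,4,0,6](1)
Move 5: P2 pit0 -> P1=[4,0,3,1,4,4](2) P2=[0,4,1,5,1,7](2)
Move 6: P2 pit2 -> P1=[4,0,3,1,4,4](2) P2=[0,4,0,6,1,7](2)

Answer: 2 2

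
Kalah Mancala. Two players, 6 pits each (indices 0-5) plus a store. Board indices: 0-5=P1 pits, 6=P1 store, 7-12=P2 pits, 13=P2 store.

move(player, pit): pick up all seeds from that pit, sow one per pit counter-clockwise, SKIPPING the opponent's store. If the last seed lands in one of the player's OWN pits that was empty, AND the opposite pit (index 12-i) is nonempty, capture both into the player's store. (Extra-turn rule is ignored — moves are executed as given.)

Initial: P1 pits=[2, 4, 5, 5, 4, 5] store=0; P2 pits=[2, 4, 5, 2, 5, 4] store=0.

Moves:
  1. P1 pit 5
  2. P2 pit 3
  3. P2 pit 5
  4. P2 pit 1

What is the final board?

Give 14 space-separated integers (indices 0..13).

Move 1: P1 pit5 -> P1=[2,4,5,5,4,0](1) P2=[3,5,6,3,5,4](0)
Move 2: P2 pit3 -> P1=[2,4,5,5,4,0](1) P2=[3,5,6,0,6,5](1)
Move 3: P2 pit5 -> P1=[3,5,6,6,4,0](1) P2=[3,5,6,0,6,0](2)
Move 4: P2 pit1 -> P1=[3,5,6,6,4,0](1) P2=[3,0,7,1,7,1](3)

Answer: 3 5 6 6 4 0 1 3 0 7 1 7 1 3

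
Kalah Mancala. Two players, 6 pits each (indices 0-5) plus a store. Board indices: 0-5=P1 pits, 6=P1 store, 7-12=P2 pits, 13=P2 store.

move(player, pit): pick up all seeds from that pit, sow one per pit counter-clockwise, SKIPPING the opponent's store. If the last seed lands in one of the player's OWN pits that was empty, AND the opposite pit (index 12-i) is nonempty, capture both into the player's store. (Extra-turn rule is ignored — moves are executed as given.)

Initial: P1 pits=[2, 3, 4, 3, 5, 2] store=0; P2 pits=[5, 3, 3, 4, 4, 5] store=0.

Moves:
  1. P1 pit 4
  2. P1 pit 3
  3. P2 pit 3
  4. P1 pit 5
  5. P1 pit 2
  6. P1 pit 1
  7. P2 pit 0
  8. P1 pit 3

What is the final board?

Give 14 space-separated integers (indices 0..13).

Move 1: P1 pit4 -> P1=[2,3,4,3,0,3](1) P2=[6,4,4,4,4,5](0)
Move 2: P1 pit3 -> P1=[2,3,4,0,1,4](2) P2=[6,4,4,4,4,5](0)
Move 3: P2 pit3 -> P1=[3,3,4,0,1,4](2) P2=[6,4,4,0,5,6](1)
Move 4: P1 pit5 -> P1=[3,3,4,0,1,0](3) P2=[7,5,5,0,5,6](1)
Move 5: P1 pit2 -> P1=[3,3,0,1,2,1](4) P2=[7,5,5,0,5,6](1)
Move 6: P1 pit1 -> P1=[3,0,1,2,3,1](4) P2=[7,5,5,0,5,6](1)
Move 7: P2 pit0 -> P1=[4,0,1,2,3,1](4) P2=[0,6,6,1,6,7](2)
Move 8: P1 pit3 -> P1=[4,0,1,0,4,2](4) P2=[0,6,6,1,6,7](2)

Answer: 4 0 1 0 4 2 4 0 6 6 1 6 7 2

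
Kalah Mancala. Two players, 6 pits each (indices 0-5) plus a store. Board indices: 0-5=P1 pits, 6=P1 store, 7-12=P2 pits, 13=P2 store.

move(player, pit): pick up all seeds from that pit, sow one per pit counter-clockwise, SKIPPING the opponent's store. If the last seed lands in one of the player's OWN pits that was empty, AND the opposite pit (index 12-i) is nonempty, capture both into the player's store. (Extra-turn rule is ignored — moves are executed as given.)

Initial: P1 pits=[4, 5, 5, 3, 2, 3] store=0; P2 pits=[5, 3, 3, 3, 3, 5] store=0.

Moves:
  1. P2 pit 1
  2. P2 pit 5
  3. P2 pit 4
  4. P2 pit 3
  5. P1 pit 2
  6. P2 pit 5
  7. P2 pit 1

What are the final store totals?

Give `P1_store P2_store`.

Answer: 1 4

Derivation:
Move 1: P2 pit1 -> P1=[4,5,5,3,2,3](0) P2=[5,0,4,4,4,5](0)
Move 2: P2 pit5 -> P1=[5,6,6,4,2,3](0) P2=[5,0,4,4,4,0](1)
Move 3: P2 pit4 -> P1=[6,7,6,4,2,3](0) P2=[5,0,4,4,0,1](2)
Move 4: P2 pit3 -> P1=[7,7,6,4,2,3](0) P2=[5,0,4,0,1,2](3)
Move 5: P1 pit2 -> P1=[7,7,0,5,3,4](1) P2=[6,1,4,0,1,2](3)
Move 6: P2 pit5 -> P1=[8,7,0,5,3,4](1) P2=[6,1,4,0,1,0](4)
Move 7: P2 pit1 -> P1=[8,7,0,5,3,4](1) P2=[6,0,5,0,1,0](4)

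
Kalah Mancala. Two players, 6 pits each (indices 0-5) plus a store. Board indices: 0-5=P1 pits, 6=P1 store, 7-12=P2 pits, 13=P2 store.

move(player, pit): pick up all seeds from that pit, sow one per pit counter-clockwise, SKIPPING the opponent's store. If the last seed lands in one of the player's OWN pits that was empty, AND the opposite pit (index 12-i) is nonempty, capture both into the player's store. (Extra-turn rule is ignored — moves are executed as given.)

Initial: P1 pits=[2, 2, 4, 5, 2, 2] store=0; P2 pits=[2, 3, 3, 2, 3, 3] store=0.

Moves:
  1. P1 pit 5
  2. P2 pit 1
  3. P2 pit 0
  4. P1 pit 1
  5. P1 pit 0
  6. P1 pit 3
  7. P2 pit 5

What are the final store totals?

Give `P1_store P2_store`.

Answer: 2 1

Derivation:
Move 1: P1 pit5 -> P1=[2,2,4,5,2,0](1) P2=[3,3,3,2,3,3](0)
Move 2: P2 pit1 -> P1=[2,2,4,5,2,0](1) P2=[3,0,4,3,4,3](0)
Move 3: P2 pit0 -> P1=[2,2,4,5,2,0](1) P2=[0,1,5,4,4,3](0)
Move 4: P1 pit1 -> P1=[2,0,5,6,2,0](1) P2=[0,1,5,4,4,3](0)
Move 5: P1 pit0 -> P1=[0,1,6,6,2,0](1) P2=[0,1,5,4,4,3](0)
Move 6: P1 pit3 -> P1=[0,1,6,0,3,1](2) P2=[1,2,6,4,4,3](0)
Move 7: P2 pit5 -> P1=[1,2,6,0,3,1](2) P2=[1,2,6,4,4,0](1)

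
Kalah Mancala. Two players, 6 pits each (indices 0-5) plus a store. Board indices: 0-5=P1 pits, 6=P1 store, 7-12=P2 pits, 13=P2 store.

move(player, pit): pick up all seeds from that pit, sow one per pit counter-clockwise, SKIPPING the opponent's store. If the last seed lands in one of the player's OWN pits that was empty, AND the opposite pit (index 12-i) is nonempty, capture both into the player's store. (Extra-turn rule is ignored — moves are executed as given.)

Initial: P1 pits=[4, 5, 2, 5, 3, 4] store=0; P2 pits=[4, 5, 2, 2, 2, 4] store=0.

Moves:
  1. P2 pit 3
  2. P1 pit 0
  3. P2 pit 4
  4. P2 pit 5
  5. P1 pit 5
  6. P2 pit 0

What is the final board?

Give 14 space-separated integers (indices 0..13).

Answer: 0 7 4 7 5 0 1 0 7 4 1 1 0 5

Derivation:
Move 1: P2 pit3 -> P1=[4,5,2,5,3,4](0) P2=[4,5,2,0,3,5](0)
Move 2: P1 pit0 -> P1=[0,6,3,6,4,4](0) P2=[4,5,2,0,3,5](0)
Move 3: P2 pit4 -> P1=[1,6,3,6,4,4](0) P2=[4,5,2,0,0,6](1)
Move 4: P2 pit5 -> P1=[2,7,4,7,5,4](0) P2=[4,5,2,0,0,0](2)
Move 5: P1 pit5 -> P1=[2,7,4,7,5,0](1) P2=[5,6,3,0,0,0](2)
Move 6: P2 pit0 -> P1=[0,7,4,7,5,0](1) P2=[0,7,4,1,1,0](5)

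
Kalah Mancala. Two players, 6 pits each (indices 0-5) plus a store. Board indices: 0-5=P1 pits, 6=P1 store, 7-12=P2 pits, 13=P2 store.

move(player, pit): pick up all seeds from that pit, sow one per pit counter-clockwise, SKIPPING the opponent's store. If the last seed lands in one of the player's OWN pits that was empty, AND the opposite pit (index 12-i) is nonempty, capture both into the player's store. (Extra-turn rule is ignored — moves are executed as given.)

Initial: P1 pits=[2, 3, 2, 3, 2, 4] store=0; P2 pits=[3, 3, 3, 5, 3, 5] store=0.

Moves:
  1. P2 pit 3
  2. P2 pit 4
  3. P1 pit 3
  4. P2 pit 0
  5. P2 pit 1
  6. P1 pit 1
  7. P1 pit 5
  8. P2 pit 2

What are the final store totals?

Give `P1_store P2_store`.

Answer: 3 6

Derivation:
Move 1: P2 pit3 -> P1=[3,4,2,3,2,4](0) P2=[3,3,3,0,4,6](1)
Move 2: P2 pit4 -> P1=[4,5,2,3,2,4](0) P2=[3,3,3,0,0,7](2)
Move 3: P1 pit3 -> P1=[4,5,2,0,3,5](1) P2=[3,3,3,0,0,7](2)
Move 4: P2 pit0 -> P1=[4,5,0,0,3,5](1) P2=[0,4,4,0,0,7](5)
Move 5: P2 pit1 -> P1=[4,5,0,0,3,5](1) P2=[0,0,5,1,1,8](5)
Move 6: P1 pit1 -> P1=[4,0,1,1,4,6](2) P2=[0,0,5,1,1,8](5)
Move 7: P1 pit5 -> P1=[4,0,1,1,4,0](3) P2=[1,1,6,2,2,8](5)
Move 8: P2 pit2 -> P1=[5,1,1,1,4,0](3) P2=[1,1,0,3,3,9](6)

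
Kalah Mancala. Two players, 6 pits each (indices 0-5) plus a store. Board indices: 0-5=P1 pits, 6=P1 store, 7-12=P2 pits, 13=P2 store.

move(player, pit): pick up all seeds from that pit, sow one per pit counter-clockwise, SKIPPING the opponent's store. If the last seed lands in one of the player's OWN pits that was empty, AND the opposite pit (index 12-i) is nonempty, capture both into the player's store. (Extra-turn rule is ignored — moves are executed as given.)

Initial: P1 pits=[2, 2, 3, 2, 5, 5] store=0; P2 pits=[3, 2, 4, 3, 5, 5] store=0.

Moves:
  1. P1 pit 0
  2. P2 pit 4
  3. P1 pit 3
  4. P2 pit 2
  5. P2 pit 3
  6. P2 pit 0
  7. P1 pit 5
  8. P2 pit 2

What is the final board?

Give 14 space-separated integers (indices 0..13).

Move 1: P1 pit0 -> P1=[0,3,4,2,5,5](0) P2=[3,2,4,3,5,5](0)
Move 2: P2 pit4 -> P1=[1,4,5,2,5,5](0) P2=[3,2,4,3,0,6](1)
Move 3: P1 pit3 -> P1=[1,4,5,0,6,6](0) P2=[3,2,4,3,0,6](1)
Move 4: P2 pit2 -> P1=[1,4,5,0,6,6](0) P2=[3,2,0,4,1,7](2)
Move 5: P2 pit3 -> P1=[2,4,5,0,6,6](0) P2=[3,2,0,0,2,8](3)
Move 6: P2 pit0 -> P1=[2,4,0,0,6,6](0) P2=[0,3,1,0,2,8](9)
Move 7: P1 pit5 -> P1=[2,4,0,0,6,0](1) P2=[1,4,2,1,3,8](9)
Move 8: P2 pit2 -> P1=[2,4,0,0,6,0](1) P2=[1,4,0,2,4,8](9)

Answer: 2 4 0 0 6 0 1 1 4 0 2 4 8 9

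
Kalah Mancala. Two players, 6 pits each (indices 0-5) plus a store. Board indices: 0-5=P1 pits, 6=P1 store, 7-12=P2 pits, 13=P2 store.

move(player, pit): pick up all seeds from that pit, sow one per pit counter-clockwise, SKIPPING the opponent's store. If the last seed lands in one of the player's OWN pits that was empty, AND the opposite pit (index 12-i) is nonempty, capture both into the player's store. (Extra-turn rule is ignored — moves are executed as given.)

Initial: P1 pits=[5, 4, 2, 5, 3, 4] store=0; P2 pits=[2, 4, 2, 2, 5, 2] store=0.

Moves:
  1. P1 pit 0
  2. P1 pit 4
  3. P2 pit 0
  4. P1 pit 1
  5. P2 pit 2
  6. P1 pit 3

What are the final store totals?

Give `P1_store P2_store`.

Answer: 3 0

Derivation:
Move 1: P1 pit0 -> P1=[0,5,3,6,4,5](0) P2=[2,4,2,2,5,2](0)
Move 2: P1 pit4 -> P1=[0,5,3,6,0,6](1) P2=[3,5,2,2,5,2](0)
Move 3: P2 pit0 -> P1=[0,5,3,6,0,6](1) P2=[0,6,3,3,5,2](0)
Move 4: P1 pit1 -> P1=[0,0,4,7,1,7](2) P2=[0,6,3,3,5,2](0)
Move 5: P2 pit2 -> P1=[0,0,4,7,1,7](2) P2=[0,6,0,4,6,3](0)
Move 6: P1 pit3 -> P1=[0,0,4,0,2,8](3) P2=[1,7,1,5,6,3](0)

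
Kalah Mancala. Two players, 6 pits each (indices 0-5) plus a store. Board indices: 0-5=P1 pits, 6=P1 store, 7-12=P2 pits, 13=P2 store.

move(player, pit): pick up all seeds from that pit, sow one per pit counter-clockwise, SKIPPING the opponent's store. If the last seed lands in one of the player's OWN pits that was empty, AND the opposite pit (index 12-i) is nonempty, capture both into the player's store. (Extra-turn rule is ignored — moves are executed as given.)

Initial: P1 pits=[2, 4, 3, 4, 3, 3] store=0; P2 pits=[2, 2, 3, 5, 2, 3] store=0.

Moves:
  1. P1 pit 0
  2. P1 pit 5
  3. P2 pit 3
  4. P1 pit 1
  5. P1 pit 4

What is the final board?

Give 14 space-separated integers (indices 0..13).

Move 1: P1 pit0 -> P1=[0,5,4,4,3,3](0) P2=[2,2,3,5,2,3](0)
Move 2: P1 pit5 -> P1=[0,5,4,4,3,0](1) P2=[3,3,3,5,2,3](0)
Move 3: P2 pit3 -> P1=[1,6,4,4,3,0](1) P2=[3,3,3,0,3,4](1)
Move 4: P1 pit1 -> P1=[1,0,5,5,4,1](2) P2=[4,3,3,0,3,4](1)
Move 5: P1 pit4 -> P1=[1,0,5,5,0,2](3) P2=[5,4,3,0,3,4](1)

Answer: 1 0 5 5 0 2 3 5 4 3 0 3 4 1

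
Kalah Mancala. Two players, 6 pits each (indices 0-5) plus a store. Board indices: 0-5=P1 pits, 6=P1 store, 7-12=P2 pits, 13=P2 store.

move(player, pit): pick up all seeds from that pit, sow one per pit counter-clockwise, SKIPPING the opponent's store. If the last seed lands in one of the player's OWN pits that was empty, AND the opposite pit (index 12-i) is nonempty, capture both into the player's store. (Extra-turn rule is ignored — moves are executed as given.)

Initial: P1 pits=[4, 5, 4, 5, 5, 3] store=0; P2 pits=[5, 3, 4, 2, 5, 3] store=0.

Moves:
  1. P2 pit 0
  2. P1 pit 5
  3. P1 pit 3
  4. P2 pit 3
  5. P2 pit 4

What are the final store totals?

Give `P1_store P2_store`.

Move 1: P2 pit0 -> P1=[4,5,4,5,5,3](0) P2=[0,4,5,3,6,4](0)
Move 2: P1 pit5 -> P1=[4,5,4,5,5,0](1) P2=[1,5,5,3,6,4](0)
Move 3: P1 pit3 -> P1=[4,5,4,0,6,1](2) P2=[2,6,5,3,6,4](0)
Move 4: P2 pit3 -> P1=[4,5,4,0,6,1](2) P2=[2,6,5,0,7,5](1)
Move 5: P2 pit4 -> P1=[5,6,5,1,7,1](2) P2=[2,6,5,0,0,6](2)

Answer: 2 2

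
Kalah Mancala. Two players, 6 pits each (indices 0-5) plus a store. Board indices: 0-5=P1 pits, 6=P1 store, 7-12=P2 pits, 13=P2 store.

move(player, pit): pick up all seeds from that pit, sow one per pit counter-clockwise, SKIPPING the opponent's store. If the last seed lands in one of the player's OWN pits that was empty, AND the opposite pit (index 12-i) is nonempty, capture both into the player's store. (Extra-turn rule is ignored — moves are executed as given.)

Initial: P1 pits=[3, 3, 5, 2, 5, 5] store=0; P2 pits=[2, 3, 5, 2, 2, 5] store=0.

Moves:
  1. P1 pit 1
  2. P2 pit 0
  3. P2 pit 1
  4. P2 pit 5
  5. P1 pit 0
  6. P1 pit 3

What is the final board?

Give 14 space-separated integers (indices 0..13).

Answer: 0 2 8 0 9 6 1 1 1 7 3 3 0 1

Derivation:
Move 1: P1 pit1 -> P1=[3,0,6,3,6,5](0) P2=[2,3,5,2,2,5](0)
Move 2: P2 pit0 -> P1=[3,0,6,3,6,5](0) P2=[0,4,6,2,2,5](0)
Move 3: P2 pit1 -> P1=[3,0,6,3,6,5](0) P2=[0,0,7,3,3,6](0)
Move 4: P2 pit5 -> P1=[4,1,7,4,7,5](0) P2=[0,0,7,3,3,0](1)
Move 5: P1 pit0 -> P1=[0,2,8,5,8,5](0) P2=[0,0,7,3,3,0](1)
Move 6: P1 pit3 -> P1=[0,2,8,0,9,6](1) P2=[1,1,7,3,3,0](1)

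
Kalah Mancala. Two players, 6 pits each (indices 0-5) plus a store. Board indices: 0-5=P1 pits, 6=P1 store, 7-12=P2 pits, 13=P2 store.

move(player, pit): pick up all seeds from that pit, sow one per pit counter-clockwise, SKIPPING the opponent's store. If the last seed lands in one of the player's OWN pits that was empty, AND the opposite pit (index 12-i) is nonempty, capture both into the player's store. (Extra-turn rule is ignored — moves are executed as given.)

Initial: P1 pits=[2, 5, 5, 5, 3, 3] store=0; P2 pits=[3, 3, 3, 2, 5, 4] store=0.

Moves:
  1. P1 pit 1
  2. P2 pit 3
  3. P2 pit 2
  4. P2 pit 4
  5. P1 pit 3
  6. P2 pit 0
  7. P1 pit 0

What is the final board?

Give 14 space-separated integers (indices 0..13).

Answer: 0 1 8 0 6 5 5 0 5 0 3 0 7 3

Derivation:
Move 1: P1 pit1 -> P1=[2,0,6,6,4,4](1) P2=[3,3,3,2,5,4](0)
Move 2: P2 pit3 -> P1=[2,0,6,6,4,4](1) P2=[3,3,3,0,6,5](0)
Move 3: P2 pit2 -> P1=[2,0,6,6,4,4](1) P2=[3,3,0,1,7,6](0)
Move 4: P2 pit4 -> P1=[3,1,7,7,5,4](1) P2=[3,3,0,1,0,7](1)
Move 5: P1 pit3 -> P1=[3,1,7,0,6,5](2) P2=[4,4,1,2,0,7](1)
Move 6: P2 pit0 -> P1=[3,0,7,0,6,5](2) P2=[0,5,2,3,0,7](3)
Move 7: P1 pit0 -> P1=[0,1,8,0,6,5](5) P2=[0,5,0,3,0,7](3)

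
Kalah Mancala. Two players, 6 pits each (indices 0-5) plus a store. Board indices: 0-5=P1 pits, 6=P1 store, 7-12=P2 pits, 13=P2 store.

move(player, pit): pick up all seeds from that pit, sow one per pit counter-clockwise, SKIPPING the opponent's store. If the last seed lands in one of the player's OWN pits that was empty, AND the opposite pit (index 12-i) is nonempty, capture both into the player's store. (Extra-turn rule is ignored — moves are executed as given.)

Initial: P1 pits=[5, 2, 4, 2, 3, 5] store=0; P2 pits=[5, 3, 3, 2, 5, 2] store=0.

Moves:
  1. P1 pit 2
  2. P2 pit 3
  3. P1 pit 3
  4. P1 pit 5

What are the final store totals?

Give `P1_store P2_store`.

Answer: 3 0

Derivation:
Move 1: P1 pit2 -> P1=[5,2,0,3,4,6](1) P2=[5,3,3,2,5,2](0)
Move 2: P2 pit3 -> P1=[5,2,0,3,4,6](1) P2=[5,3,3,0,6,3](0)
Move 3: P1 pit3 -> P1=[5,2,0,0,5,7](2) P2=[5,3,3,0,6,3](0)
Move 4: P1 pit5 -> P1=[5,2,0,0,5,0](3) P2=[6,4,4,1,7,4](0)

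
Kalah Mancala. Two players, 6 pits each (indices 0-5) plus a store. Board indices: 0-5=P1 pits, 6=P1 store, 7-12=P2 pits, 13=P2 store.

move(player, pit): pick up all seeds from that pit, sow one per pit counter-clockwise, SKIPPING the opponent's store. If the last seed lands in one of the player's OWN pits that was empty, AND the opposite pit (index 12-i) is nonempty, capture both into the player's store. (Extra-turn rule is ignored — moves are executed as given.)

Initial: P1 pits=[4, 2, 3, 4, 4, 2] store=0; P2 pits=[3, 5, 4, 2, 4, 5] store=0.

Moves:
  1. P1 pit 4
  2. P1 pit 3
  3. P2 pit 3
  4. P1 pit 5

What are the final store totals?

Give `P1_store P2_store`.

Answer: 3 0

Derivation:
Move 1: P1 pit4 -> P1=[4,2,3,4,0,3](1) P2=[4,6,4,2,4,5](0)
Move 2: P1 pit3 -> P1=[4,2,3,0,1,4](2) P2=[5,6,4,2,4,5](0)
Move 3: P2 pit3 -> P1=[4,2,3,0,1,4](2) P2=[5,6,4,0,5,6](0)
Move 4: P1 pit5 -> P1=[4,2,3,0,1,0](3) P2=[6,7,5,0,5,6](0)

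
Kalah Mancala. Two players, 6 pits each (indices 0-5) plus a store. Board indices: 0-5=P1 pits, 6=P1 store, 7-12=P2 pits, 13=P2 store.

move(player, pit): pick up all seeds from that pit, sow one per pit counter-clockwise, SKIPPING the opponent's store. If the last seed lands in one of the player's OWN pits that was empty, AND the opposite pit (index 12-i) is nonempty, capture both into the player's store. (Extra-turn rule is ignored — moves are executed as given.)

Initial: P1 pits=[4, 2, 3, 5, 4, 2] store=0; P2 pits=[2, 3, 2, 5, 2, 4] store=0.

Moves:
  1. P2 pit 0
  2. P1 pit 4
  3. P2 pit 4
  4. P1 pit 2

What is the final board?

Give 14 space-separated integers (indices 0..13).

Answer: 4 2 0 6 1 4 1 1 5 3 5 0 5 1

Derivation:
Move 1: P2 pit0 -> P1=[4,2,3,5,4,2](0) P2=[0,4,3,5,2,4](0)
Move 2: P1 pit4 -> P1=[4,2,3,5,0,3](1) P2=[1,5,3,5,2,4](0)
Move 3: P2 pit4 -> P1=[4,2,3,5,0,3](1) P2=[1,5,3,5,0,5](1)
Move 4: P1 pit2 -> P1=[4,2,0,6,1,4](1) P2=[1,5,3,5,0,5](1)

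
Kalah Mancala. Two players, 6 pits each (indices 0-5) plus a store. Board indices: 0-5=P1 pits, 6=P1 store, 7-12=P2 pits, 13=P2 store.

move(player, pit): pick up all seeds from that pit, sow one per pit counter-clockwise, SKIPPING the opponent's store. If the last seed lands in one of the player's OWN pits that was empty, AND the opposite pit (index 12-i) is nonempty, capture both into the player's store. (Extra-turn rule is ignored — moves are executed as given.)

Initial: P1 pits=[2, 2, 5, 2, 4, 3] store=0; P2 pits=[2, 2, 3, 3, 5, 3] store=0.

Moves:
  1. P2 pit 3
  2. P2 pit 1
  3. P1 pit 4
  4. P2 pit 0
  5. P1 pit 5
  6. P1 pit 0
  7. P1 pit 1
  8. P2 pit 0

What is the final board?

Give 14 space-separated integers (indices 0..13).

Answer: 0 0 1 3 0 0 8 0 1 6 0 6 4 7

Derivation:
Move 1: P2 pit3 -> P1=[2,2,5,2,4,3](0) P2=[2,2,3,0,6,4](1)
Move 2: P2 pit1 -> P1=[2,2,0,2,4,3](0) P2=[2,0,4,0,6,4](7)
Move 3: P1 pit4 -> P1=[2,2,0,2,0,4](1) P2=[3,1,4,0,6,4](7)
Move 4: P2 pit0 -> P1=[2,2,0,2,0,4](1) P2=[0,2,5,1,6,4](7)
Move 5: P1 pit5 -> P1=[2,2,0,2,0,0](2) P2=[1,3,6,1,6,4](7)
Move 6: P1 pit0 -> P1=[0,3,0,2,0,0](4) P2=[1,3,6,0,6,4](7)
Move 7: P1 pit1 -> P1=[0,0,1,3,0,0](8) P2=[1,0,6,0,6,4](7)
Move 8: P2 pit0 -> P1=[0,0,1,3,0,0](8) P2=[0,1,6,0,6,4](7)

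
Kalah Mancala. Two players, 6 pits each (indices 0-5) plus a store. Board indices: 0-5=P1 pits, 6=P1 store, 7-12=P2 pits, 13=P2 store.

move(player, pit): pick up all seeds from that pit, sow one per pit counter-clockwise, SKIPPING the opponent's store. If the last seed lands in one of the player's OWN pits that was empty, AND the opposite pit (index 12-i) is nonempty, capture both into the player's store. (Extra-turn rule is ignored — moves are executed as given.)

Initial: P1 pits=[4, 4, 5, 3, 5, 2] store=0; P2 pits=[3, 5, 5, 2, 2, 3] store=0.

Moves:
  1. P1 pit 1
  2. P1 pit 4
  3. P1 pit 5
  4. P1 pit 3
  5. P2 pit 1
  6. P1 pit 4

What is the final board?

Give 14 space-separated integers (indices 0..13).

Answer: 5 1 6 0 0 2 3 6 0 8 4 3 4 1

Derivation:
Move 1: P1 pit1 -> P1=[4,0,6,4,6,3](0) P2=[3,5,5,2,2,3](0)
Move 2: P1 pit4 -> P1=[4,0,6,4,0,4](1) P2=[4,6,6,3,2,3](0)
Move 3: P1 pit5 -> P1=[4,0,6,4,0,0](2) P2=[5,7,7,3,2,3](0)
Move 4: P1 pit3 -> P1=[4,0,6,0,1,1](3) P2=[6,7,7,3,2,3](0)
Move 5: P2 pit1 -> P1=[5,1,6,0,1,1](3) P2=[6,0,8,4,3,4](1)
Move 6: P1 pit4 -> P1=[5,1,6,0,0,2](3) P2=[6,0,8,4,3,4](1)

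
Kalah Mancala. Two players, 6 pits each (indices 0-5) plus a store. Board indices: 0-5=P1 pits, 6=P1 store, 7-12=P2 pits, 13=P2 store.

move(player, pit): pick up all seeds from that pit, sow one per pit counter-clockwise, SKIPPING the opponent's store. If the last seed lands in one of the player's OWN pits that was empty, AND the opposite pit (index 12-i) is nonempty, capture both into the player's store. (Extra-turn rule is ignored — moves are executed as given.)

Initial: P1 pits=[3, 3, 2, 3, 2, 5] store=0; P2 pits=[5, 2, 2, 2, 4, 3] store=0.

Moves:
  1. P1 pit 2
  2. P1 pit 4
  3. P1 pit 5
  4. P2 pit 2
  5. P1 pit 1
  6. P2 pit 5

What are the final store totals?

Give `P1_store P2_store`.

Answer: 6 1

Derivation:
Move 1: P1 pit2 -> P1=[3,3,0,4,3,5](0) P2=[5,2,2,2,4,3](0)
Move 2: P1 pit4 -> P1=[3,3,0,4,0,6](1) P2=[6,2,2,2,4,3](0)
Move 3: P1 pit5 -> P1=[3,3,0,4,0,0](2) P2=[7,3,3,3,5,3](0)
Move 4: P2 pit2 -> P1=[3,3,0,4,0,0](2) P2=[7,3,0,4,6,4](0)
Move 5: P1 pit1 -> P1=[3,0,1,5,0,0](6) P2=[7,0,0,4,6,4](0)
Move 6: P2 pit5 -> P1=[4,1,2,5,0,0](6) P2=[7,0,0,4,6,0](1)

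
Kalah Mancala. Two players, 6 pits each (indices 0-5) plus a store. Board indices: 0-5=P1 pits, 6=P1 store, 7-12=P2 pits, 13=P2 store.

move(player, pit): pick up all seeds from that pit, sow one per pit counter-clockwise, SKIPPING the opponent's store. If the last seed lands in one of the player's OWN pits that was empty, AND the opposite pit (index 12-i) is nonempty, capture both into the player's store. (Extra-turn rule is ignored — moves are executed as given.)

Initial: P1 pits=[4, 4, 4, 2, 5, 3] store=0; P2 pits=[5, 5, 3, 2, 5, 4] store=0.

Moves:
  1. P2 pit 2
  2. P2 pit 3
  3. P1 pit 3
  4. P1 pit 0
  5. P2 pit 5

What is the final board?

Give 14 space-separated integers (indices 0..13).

Move 1: P2 pit2 -> P1=[4,4,4,2,5,3](0) P2=[5,5,0,3,6,5](0)
Move 2: P2 pit3 -> P1=[4,4,4,2,5,3](0) P2=[5,5,0,0,7,6](1)
Move 3: P1 pit3 -> P1=[4,4,4,0,6,4](0) P2=[5,5,0,0,7,6](1)
Move 4: P1 pit0 -> P1=[0,5,5,1,7,4](0) P2=[5,5,0,0,7,6](1)
Move 5: P2 pit5 -> P1=[1,6,6,2,8,4](0) P2=[5,5,0,0,7,0](2)

Answer: 1 6 6 2 8 4 0 5 5 0 0 7 0 2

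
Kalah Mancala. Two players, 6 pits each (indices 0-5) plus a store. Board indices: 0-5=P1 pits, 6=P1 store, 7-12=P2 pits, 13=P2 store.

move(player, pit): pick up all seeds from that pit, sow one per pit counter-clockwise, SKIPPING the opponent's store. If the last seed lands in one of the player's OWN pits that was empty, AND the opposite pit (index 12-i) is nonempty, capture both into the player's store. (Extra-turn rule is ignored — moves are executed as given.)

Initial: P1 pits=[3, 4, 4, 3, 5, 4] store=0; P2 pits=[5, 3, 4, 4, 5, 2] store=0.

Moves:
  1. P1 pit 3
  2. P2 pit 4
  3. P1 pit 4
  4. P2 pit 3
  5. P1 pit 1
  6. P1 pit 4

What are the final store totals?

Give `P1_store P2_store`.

Answer: 3 2

Derivation:
Move 1: P1 pit3 -> P1=[3,4,4,0,6,5](1) P2=[5,3,4,4,5,2](0)
Move 2: P2 pit4 -> P1=[4,5,5,0,6,5](1) P2=[5,3,4,4,0,3](1)
Move 3: P1 pit4 -> P1=[4,5,5,0,0,6](2) P2=[6,4,5,5,0,3](1)
Move 4: P2 pit3 -> P1=[5,6,5,0,0,6](2) P2=[6,4,5,0,1,4](2)
Move 5: P1 pit1 -> P1=[5,0,6,1,1,7](3) P2=[7,4,5,0,1,4](2)
Move 6: P1 pit4 -> P1=[5,0,6,1,0,8](3) P2=[7,4,5,0,1,4](2)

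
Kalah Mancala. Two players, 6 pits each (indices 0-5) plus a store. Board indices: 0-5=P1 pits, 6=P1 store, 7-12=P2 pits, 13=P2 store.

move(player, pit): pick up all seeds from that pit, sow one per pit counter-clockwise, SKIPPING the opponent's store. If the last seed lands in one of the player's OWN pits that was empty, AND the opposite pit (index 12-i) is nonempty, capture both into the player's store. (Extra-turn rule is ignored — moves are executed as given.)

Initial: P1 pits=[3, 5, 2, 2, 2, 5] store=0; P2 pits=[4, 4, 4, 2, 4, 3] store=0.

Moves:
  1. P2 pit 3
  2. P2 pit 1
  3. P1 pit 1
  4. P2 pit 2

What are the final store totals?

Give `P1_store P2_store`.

Answer: 1 1

Derivation:
Move 1: P2 pit3 -> P1=[3,5,2,2,2,5](0) P2=[4,4,4,0,5,4](0)
Move 2: P2 pit1 -> P1=[3,5,2,2,2,5](0) P2=[4,0,5,1,6,5](0)
Move 3: P1 pit1 -> P1=[3,0,3,3,3,6](1) P2=[4,0,5,1,6,5](0)
Move 4: P2 pit2 -> P1=[4,0,3,3,3,6](1) P2=[4,0,0,2,7,6](1)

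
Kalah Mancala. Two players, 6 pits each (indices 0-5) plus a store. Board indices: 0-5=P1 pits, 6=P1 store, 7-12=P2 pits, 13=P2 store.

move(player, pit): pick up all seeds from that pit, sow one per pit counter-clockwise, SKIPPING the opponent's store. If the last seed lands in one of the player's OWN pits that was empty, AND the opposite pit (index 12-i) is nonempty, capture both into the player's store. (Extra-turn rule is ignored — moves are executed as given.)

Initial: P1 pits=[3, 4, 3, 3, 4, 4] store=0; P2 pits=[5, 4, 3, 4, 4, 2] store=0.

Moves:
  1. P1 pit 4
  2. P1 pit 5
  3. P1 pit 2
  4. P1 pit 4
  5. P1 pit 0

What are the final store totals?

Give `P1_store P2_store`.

Answer: 10 0

Derivation:
Move 1: P1 pit4 -> P1=[3,4,3,3,0,5](1) P2=[6,5,3,4,4,2](0)
Move 2: P1 pit5 -> P1=[3,4,3,3,0,0](2) P2=[7,6,4,5,4,2](0)
Move 3: P1 pit2 -> P1=[3,4,0,4,1,0](10) P2=[0,6,4,5,4,2](0)
Move 4: P1 pit4 -> P1=[3,4,0,4,0,1](10) P2=[0,6,4,5,4,2](0)
Move 5: P1 pit0 -> P1=[0,5,1,5,0,1](10) P2=[0,6,4,5,4,2](0)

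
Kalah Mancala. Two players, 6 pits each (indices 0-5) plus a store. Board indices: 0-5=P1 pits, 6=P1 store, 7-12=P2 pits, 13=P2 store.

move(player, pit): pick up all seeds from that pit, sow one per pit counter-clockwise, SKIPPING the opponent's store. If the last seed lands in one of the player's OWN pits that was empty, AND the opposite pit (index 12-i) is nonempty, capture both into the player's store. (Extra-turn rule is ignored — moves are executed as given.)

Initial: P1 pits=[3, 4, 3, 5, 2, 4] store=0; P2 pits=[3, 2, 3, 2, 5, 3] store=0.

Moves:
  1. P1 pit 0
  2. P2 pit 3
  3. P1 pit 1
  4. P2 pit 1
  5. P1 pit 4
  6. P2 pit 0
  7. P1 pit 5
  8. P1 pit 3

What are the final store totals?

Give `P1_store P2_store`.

Move 1: P1 pit0 -> P1=[0,5,4,6,2,4](0) P2=[3,2,3,2,5,3](0)
Move 2: P2 pit3 -> P1=[0,5,4,6,2,4](0) P2=[3,2,3,0,6,4](0)
Move 3: P1 pit1 -> P1=[0,0,5,7,3,5](1) P2=[3,2,3,0,6,4](0)
Move 4: P2 pit1 -> P1=[0,0,0,7,3,5](1) P2=[3,0,4,0,6,4](6)
Move 5: P1 pit4 -> P1=[0,0,0,7,0,6](2) P2=[4,0,4,0,6,4](6)
Move 6: P2 pit0 -> P1=[0,0,0,7,0,6](2) P2=[0,1,5,1,7,4](6)
Move 7: P1 pit5 -> P1=[0,0,0,7,0,0](3) P2=[1,2,6,2,8,4](6)
Move 8: P1 pit3 -> P1=[0,0,0,0,1,1](4) P2=[2,3,7,3,8,4](6)

Answer: 4 6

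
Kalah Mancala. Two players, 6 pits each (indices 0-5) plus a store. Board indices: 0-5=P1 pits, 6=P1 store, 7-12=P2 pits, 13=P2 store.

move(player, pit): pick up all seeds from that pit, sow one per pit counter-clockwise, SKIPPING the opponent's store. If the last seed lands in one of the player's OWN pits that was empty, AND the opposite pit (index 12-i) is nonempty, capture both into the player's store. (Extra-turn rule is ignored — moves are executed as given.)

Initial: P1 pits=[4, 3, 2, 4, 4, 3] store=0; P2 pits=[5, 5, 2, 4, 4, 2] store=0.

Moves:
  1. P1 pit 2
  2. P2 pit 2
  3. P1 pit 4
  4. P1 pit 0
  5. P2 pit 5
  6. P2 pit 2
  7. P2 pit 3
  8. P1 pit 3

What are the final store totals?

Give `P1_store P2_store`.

Answer: 9 2

Derivation:
Move 1: P1 pit2 -> P1=[4,3,0,5,5,3](0) P2=[5,5,2,4,4,2](0)
Move 2: P2 pit2 -> P1=[4,3,0,5,5,3](0) P2=[5,5,0,5,5,2](0)
Move 3: P1 pit4 -> P1=[4,3,0,5,0,4](1) P2=[6,6,1,5,5,2](0)
Move 4: P1 pit0 -> P1=[0,4,1,6,0,4](8) P2=[6,0,1,5,5,2](0)
Move 5: P2 pit5 -> P1=[1,4,1,6,0,4](8) P2=[6,0,1,5,5,0](1)
Move 6: P2 pit2 -> P1=[1,4,1,6,0,4](8) P2=[6,0,0,6,5,0](1)
Move 7: P2 pit3 -> P1=[2,5,2,6,0,4](8) P2=[6,0,0,0,6,1](2)
Move 8: P1 pit3 -> P1=[2,5,2,0,1,5](9) P2=[7,1,1,0,6,1](2)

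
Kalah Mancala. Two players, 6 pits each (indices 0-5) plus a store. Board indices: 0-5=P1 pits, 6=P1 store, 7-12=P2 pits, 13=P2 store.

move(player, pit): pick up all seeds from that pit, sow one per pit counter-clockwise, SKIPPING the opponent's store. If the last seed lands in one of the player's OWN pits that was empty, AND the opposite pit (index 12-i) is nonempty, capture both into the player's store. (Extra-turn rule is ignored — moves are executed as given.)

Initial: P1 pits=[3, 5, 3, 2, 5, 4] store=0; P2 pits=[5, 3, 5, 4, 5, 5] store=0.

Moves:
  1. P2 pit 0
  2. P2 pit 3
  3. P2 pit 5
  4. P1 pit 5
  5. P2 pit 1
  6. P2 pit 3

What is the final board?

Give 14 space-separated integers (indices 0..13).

Answer: 5 7 4 3 6 0 1 1 0 8 0 9 2 3

Derivation:
Move 1: P2 pit0 -> P1=[3,5,3,2,5,4](0) P2=[0,4,6,5,6,6](0)
Move 2: P2 pit3 -> P1=[4,6,3,2,5,4](0) P2=[0,4,6,0,7,7](1)
Move 3: P2 pit5 -> P1=[5,7,4,3,6,5](0) P2=[0,4,6,0,7,0](2)
Move 4: P1 pit5 -> P1=[5,7,4,3,6,0](1) P2=[1,5,7,1,7,0](2)
Move 5: P2 pit1 -> P1=[5,7,4,3,6,0](1) P2=[1,0,8,2,8,1](3)
Move 6: P2 pit3 -> P1=[5,7,4,3,6,0](1) P2=[1,0,8,0,9,2](3)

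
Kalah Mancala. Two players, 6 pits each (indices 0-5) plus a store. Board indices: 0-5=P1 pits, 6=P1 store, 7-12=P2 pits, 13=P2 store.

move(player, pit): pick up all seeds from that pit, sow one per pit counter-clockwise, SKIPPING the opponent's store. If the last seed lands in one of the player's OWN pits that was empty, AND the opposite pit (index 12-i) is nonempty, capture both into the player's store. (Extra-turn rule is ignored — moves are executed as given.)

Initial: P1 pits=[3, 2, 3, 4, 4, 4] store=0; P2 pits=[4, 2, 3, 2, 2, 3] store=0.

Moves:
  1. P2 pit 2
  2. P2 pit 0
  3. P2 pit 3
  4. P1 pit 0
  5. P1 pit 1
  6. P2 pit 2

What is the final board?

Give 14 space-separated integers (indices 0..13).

Answer: 0 0 0 6 6 4 0 0 3 0 0 5 5 7

Derivation:
Move 1: P2 pit2 -> P1=[3,2,3,4,4,4](0) P2=[4,2,0,3,3,4](0)
Move 2: P2 pit0 -> P1=[3,2,3,4,4,4](0) P2=[0,3,1,4,4,4](0)
Move 3: P2 pit3 -> P1=[4,2,3,4,4,4](0) P2=[0,3,1,0,5,5](1)
Move 4: P1 pit0 -> P1=[0,3,4,5,5,4](0) P2=[0,3,1,0,5,5](1)
Move 5: P1 pit1 -> P1=[0,0,5,6,6,4](0) P2=[0,3,1,0,5,5](1)
Move 6: P2 pit2 -> P1=[0,0,0,6,6,4](0) P2=[0,3,0,0,5,5](7)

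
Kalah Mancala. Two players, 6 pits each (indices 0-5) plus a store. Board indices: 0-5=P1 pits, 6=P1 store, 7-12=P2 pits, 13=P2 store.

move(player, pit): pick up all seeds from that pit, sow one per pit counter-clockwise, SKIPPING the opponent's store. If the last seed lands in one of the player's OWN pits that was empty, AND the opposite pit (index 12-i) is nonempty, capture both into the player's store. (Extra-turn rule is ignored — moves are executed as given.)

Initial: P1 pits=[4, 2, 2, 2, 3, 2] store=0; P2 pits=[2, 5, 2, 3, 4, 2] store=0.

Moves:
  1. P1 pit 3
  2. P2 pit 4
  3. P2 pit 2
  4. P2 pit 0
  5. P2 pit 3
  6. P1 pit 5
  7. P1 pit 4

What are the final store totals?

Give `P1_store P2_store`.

Answer: 2 6

Derivation:
Move 1: P1 pit3 -> P1=[4,2,2,0,4,3](0) P2=[2,5,2,3,4,2](0)
Move 2: P2 pit4 -> P1=[5,3,2,0,4,3](0) P2=[2,5,2,3,0,3](1)
Move 3: P2 pit2 -> P1=[5,0,2,0,4,3](0) P2=[2,5,0,4,0,3](5)
Move 4: P2 pit0 -> P1=[5,0,2,0,4,3](0) P2=[0,6,1,4,0,3](5)
Move 5: P2 pit3 -> P1=[6,0,2,0,4,3](0) P2=[0,6,1,0,1,4](6)
Move 6: P1 pit5 -> P1=[6,0,2,0,4,0](1) P2=[1,7,1,0,1,4](6)
Move 7: P1 pit4 -> P1=[6,0,2,0,0,1](2) P2=[2,8,1,0,1,4](6)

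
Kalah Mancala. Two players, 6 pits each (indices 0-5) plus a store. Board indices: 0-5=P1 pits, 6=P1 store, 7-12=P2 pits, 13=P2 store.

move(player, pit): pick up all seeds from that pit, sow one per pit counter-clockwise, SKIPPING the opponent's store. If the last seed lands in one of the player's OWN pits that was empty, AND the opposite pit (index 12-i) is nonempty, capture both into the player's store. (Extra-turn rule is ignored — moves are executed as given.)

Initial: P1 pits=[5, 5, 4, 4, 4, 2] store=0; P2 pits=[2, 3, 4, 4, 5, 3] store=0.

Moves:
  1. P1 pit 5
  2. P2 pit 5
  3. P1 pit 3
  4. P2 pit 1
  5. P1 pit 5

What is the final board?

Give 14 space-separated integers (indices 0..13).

Answer: 6 6 4 0 5 0 3 4 0 5 5 6 0 1

Derivation:
Move 1: P1 pit5 -> P1=[5,5,4,4,4,0](1) P2=[3,3,4,4,5,3](0)
Move 2: P2 pit5 -> P1=[6,6,4,4,4,0](1) P2=[3,3,4,4,5,0](1)
Move 3: P1 pit3 -> P1=[6,6,4,0,5,1](2) P2=[4,3,4,4,5,0](1)
Move 4: P2 pit1 -> P1=[6,6,4,0,5,1](2) P2=[4,0,5,5,6,0](1)
Move 5: P1 pit5 -> P1=[6,6,4,0,5,0](3) P2=[4,0,5,5,6,0](1)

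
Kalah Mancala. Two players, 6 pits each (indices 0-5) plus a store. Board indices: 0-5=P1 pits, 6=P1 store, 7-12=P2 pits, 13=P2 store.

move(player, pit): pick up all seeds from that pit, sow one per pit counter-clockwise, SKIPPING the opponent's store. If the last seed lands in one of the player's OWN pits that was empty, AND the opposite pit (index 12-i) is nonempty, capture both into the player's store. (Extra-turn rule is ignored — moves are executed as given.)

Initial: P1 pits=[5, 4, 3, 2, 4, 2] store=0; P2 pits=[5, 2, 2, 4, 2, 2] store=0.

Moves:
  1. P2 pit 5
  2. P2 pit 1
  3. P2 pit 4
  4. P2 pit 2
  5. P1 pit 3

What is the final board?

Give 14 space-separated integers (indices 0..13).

Move 1: P2 pit5 -> P1=[6,4,3,2,4,2](0) P2=[5,2,2,4,2,0](1)
Move 2: P2 pit1 -> P1=[6,4,3,2,4,2](0) P2=[5,0,3,5,2,0](1)
Move 3: P2 pit4 -> P1=[6,4,3,2,4,2](0) P2=[5,0,3,5,0,1](2)
Move 4: P2 pit2 -> P1=[6,4,3,2,4,2](0) P2=[5,0,0,6,1,2](2)
Move 5: P1 pit3 -> P1=[6,4,3,0,5,3](0) P2=[5,0,0,6,1,2](2)

Answer: 6 4 3 0 5 3 0 5 0 0 6 1 2 2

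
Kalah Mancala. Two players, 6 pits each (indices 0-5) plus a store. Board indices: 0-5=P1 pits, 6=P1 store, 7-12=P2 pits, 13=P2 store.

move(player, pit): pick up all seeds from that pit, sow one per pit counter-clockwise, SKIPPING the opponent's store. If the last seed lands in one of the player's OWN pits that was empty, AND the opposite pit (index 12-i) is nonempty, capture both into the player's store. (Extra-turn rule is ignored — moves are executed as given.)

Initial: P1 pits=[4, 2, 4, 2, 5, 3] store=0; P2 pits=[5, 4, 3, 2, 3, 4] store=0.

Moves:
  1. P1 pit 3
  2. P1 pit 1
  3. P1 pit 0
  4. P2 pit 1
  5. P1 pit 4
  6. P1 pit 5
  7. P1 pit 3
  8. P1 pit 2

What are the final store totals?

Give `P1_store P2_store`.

Move 1: P1 pit3 -> P1=[4,2,4,0,6,4](0) P2=[5,4,3,2,3,4](0)
Move 2: P1 pit1 -> P1=[4,0,5,0,6,4](4) P2=[5,4,0,2,3,4](0)
Move 3: P1 pit0 -> P1=[0,1,6,1,7,4](4) P2=[5,4,0,2,3,4](0)
Move 4: P2 pit1 -> P1=[0,1,6,1,7,4](4) P2=[5,0,1,3,4,5](0)
Move 5: P1 pit4 -> P1=[0,1,6,1,0,5](5) P2=[6,1,2,4,5,5](0)
Move 6: P1 pit5 -> P1=[0,1,6,1,0,0](6) P2=[7,2,3,5,5,5](0)
Move 7: P1 pit3 -> P1=[0,1,6,0,0,0](9) P2=[7,0,3,5,5,5](0)
Move 8: P1 pit2 -> P1=[0,1,0,1,1,1](10) P2=[8,1,3,5,5,5](0)

Answer: 10 0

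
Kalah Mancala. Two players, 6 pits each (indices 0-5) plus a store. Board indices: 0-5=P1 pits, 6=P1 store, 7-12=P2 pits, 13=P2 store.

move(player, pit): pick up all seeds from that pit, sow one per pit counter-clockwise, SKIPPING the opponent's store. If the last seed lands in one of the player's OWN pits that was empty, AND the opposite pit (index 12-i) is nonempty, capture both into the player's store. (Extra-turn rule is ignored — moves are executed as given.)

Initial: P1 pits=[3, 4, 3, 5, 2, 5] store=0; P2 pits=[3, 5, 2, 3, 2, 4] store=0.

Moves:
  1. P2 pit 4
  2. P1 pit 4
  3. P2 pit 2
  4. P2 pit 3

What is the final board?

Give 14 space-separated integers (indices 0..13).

Move 1: P2 pit4 -> P1=[3,4,3,5,2,5](0) P2=[3,5,2,3,0,5](1)
Move 2: P1 pit4 -> P1=[3,4,3,5,0,6](1) P2=[3,5,2,3,0,5](1)
Move 3: P2 pit2 -> P1=[3,0,3,5,0,6](1) P2=[3,5,0,4,0,5](6)
Move 4: P2 pit3 -> P1=[4,0,3,5,0,6](1) P2=[3,5,0,0,1,6](7)

Answer: 4 0 3 5 0 6 1 3 5 0 0 1 6 7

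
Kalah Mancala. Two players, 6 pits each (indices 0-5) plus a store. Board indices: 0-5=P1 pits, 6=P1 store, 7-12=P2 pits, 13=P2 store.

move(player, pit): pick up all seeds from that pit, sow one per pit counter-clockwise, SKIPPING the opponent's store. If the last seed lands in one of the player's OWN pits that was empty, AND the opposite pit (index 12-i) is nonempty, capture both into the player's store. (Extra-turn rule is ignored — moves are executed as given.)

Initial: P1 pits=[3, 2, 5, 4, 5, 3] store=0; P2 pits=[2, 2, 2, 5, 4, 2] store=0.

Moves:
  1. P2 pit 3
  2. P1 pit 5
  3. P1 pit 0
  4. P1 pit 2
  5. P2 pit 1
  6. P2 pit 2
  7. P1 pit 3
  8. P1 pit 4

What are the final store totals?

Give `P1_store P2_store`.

Move 1: P2 pit3 -> P1=[4,3,5,4,5,3](0) P2=[2,2,2,0,5,3](1)
Move 2: P1 pit5 -> P1=[4,3,5,4,5,0](1) P2=[3,3,2,0,5,3](1)
Move 3: P1 pit0 -> P1=[0,4,6,5,6,0](1) P2=[3,3,2,0,5,3](1)
Move 4: P1 pit2 -> P1=[0,4,0,6,7,1](2) P2=[4,4,2,0,5,3](1)
Move 5: P2 pit1 -> P1=[0,4,0,6,7,1](2) P2=[4,0,3,1,6,4](1)
Move 6: P2 pit2 -> P1=[0,4,0,6,7,1](2) P2=[4,0,0,2,7,5](1)
Move 7: P1 pit3 -> P1=[0,4,0,0,8,2](3) P2=[5,1,1,2,7,5](1)
Move 8: P1 pit4 -> P1=[0,4,0,0,0,3](4) P2=[6,2,2,3,8,6](1)

Answer: 4 1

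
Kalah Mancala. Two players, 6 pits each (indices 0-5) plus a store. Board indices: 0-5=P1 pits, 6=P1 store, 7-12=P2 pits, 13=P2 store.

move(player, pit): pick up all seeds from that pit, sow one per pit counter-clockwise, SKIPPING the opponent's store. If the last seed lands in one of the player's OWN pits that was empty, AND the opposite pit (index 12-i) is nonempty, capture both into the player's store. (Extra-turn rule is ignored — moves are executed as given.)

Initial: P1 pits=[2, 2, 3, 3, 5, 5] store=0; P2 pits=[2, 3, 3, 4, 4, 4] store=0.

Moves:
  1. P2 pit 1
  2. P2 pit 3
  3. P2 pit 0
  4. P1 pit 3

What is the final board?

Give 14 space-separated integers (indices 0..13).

Move 1: P2 pit1 -> P1=[2,2,3,3,5,5](0) P2=[2,0,4,5,5,4](0)
Move 2: P2 pit3 -> P1=[3,3,3,3,5,5](0) P2=[2,0,4,0,6,5](1)
Move 3: P2 pit0 -> P1=[3,3,3,3,5,5](0) P2=[0,1,5,0,6,5](1)
Move 4: P1 pit3 -> P1=[3,3,3,0,6,6](1) P2=[0,1,5,0,6,5](1)

Answer: 3 3 3 0 6 6 1 0 1 5 0 6 5 1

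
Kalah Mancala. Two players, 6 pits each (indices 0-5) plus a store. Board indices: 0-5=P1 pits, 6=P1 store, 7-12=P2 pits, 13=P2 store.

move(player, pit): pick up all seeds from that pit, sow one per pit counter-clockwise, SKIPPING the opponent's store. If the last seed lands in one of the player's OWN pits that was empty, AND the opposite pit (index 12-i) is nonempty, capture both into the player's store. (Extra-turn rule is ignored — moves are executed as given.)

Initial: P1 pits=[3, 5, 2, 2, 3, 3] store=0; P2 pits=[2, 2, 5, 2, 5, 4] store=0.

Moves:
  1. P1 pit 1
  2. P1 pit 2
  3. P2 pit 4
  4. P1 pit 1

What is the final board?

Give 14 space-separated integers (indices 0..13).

Answer: 4 0 2 4 5 5 1 2 2 5 2 0 5 1

Derivation:
Move 1: P1 pit1 -> P1=[3,0,3,3,4,4](1) P2=[2,2,5,2,5,4](0)
Move 2: P1 pit2 -> P1=[3,0,0,4,5,5](1) P2=[2,2,5,2,5,4](0)
Move 3: P2 pit4 -> P1=[4,1,1,4,5,5](1) P2=[2,2,5,2,0,5](1)
Move 4: P1 pit1 -> P1=[4,0,2,4,5,5](1) P2=[2,2,5,2,0,5](1)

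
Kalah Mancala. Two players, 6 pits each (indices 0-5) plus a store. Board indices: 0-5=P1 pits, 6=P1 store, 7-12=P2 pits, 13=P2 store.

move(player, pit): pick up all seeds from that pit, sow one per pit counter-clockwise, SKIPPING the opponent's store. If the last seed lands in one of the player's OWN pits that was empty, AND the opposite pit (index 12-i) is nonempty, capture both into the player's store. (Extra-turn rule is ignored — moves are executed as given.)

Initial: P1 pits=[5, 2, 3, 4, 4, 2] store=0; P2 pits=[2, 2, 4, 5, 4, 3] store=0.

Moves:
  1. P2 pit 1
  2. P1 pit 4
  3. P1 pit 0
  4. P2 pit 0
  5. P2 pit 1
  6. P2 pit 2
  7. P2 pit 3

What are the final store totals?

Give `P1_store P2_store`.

Answer: 1 2

Derivation:
Move 1: P2 pit1 -> P1=[5,2,3,4,4,2](0) P2=[2,0,5,6,4,3](0)
Move 2: P1 pit4 -> P1=[5,2,3,4,0,3](1) P2=[3,1,5,6,4,3](0)
Move 3: P1 pit0 -> P1=[0,3,4,5,1,4](1) P2=[3,1,5,6,4,3](0)
Move 4: P2 pit0 -> P1=[0,3,4,5,1,4](1) P2=[0,2,6,7,4,3](0)
Move 5: P2 pit1 -> P1=[0,3,4,5,1,4](1) P2=[0,0,7,8,4,3](0)
Move 6: P2 pit2 -> P1=[1,4,5,5,1,4](1) P2=[0,0,0,9,5,4](1)
Move 7: P2 pit3 -> P1=[2,5,6,6,2,5](1) P2=[0,0,0,0,6,5](2)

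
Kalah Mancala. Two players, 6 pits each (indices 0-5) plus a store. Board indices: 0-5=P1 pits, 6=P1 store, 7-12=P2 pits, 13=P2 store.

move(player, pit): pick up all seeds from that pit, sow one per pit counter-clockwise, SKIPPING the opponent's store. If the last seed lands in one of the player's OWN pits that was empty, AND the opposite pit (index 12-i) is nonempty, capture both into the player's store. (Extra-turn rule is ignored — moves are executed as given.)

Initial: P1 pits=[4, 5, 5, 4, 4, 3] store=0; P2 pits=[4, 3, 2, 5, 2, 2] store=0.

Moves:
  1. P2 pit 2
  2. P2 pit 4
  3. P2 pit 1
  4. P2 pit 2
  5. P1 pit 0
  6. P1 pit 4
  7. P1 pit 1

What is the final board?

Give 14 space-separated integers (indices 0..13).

Move 1: P2 pit2 -> P1=[4,5,5,4,4,3](0) P2=[4,3,0,6,3,2](0)
Move 2: P2 pit4 -> P1=[5,5,5,4,4,3](0) P2=[4,3,0,6,0,3](1)
Move 3: P2 pit1 -> P1=[5,0,5,4,4,3](0) P2=[4,0,1,7,0,3](7)
Move 4: P2 pit2 -> P1=[5,0,5,4,4,3](0) P2=[4,0,0,8,0,3](7)
Move 5: P1 pit0 -> P1=[0,1,6,5,5,4](0) P2=[4,0,0,8,0,3](7)
Move 6: P1 pit4 -> P1=[0,1,6,5,0,5](1) P2=[5,1,1,8,0,3](7)
Move 7: P1 pit1 -> P1=[0,0,7,5,0,5](1) P2=[5,1,1,8,0,3](7)

Answer: 0 0 7 5 0 5 1 5 1 1 8 0 3 7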